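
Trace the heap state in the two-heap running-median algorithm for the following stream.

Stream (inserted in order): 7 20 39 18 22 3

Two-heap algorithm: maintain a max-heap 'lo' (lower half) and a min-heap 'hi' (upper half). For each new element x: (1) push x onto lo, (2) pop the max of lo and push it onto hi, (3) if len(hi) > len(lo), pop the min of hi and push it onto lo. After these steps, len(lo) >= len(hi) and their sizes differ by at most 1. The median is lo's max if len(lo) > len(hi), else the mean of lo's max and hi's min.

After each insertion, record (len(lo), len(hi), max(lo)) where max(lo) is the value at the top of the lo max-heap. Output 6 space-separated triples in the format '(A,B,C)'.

Step 1: insert 7 -> lo=[7] hi=[] -> (len(lo)=1, len(hi)=0, max(lo)=7)
Step 2: insert 20 -> lo=[7] hi=[20] -> (len(lo)=1, len(hi)=1, max(lo)=7)
Step 3: insert 39 -> lo=[7, 20] hi=[39] -> (len(lo)=2, len(hi)=1, max(lo)=20)
Step 4: insert 18 -> lo=[7, 18] hi=[20, 39] -> (len(lo)=2, len(hi)=2, max(lo)=18)
Step 5: insert 22 -> lo=[7, 18, 20] hi=[22, 39] -> (len(lo)=3, len(hi)=2, max(lo)=20)
Step 6: insert 3 -> lo=[3, 7, 18] hi=[20, 22, 39] -> (len(lo)=3, len(hi)=3, max(lo)=18)

Answer: (1,0,7) (1,1,7) (2,1,20) (2,2,18) (3,2,20) (3,3,18)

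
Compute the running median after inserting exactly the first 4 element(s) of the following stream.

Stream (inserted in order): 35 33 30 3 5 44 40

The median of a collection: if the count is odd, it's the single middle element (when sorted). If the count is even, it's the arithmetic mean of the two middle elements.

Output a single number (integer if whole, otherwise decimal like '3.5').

Answer: 31.5

Derivation:
Step 1: insert 35 -> lo=[35] (size 1, max 35) hi=[] (size 0) -> median=35
Step 2: insert 33 -> lo=[33] (size 1, max 33) hi=[35] (size 1, min 35) -> median=34
Step 3: insert 30 -> lo=[30, 33] (size 2, max 33) hi=[35] (size 1, min 35) -> median=33
Step 4: insert 3 -> lo=[3, 30] (size 2, max 30) hi=[33, 35] (size 2, min 33) -> median=31.5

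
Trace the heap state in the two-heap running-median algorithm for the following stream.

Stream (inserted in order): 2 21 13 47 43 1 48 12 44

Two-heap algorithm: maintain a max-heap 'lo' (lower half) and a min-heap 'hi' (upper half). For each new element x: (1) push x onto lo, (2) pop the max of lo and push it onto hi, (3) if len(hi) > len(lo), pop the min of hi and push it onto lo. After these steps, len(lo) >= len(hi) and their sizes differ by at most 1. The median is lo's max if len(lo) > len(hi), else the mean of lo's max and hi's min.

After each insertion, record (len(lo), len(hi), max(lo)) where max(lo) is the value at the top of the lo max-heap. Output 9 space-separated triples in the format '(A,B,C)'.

Step 1: insert 2 -> lo=[2] hi=[] -> (len(lo)=1, len(hi)=0, max(lo)=2)
Step 2: insert 21 -> lo=[2] hi=[21] -> (len(lo)=1, len(hi)=1, max(lo)=2)
Step 3: insert 13 -> lo=[2, 13] hi=[21] -> (len(lo)=2, len(hi)=1, max(lo)=13)
Step 4: insert 47 -> lo=[2, 13] hi=[21, 47] -> (len(lo)=2, len(hi)=2, max(lo)=13)
Step 5: insert 43 -> lo=[2, 13, 21] hi=[43, 47] -> (len(lo)=3, len(hi)=2, max(lo)=21)
Step 6: insert 1 -> lo=[1, 2, 13] hi=[21, 43, 47] -> (len(lo)=3, len(hi)=3, max(lo)=13)
Step 7: insert 48 -> lo=[1, 2, 13, 21] hi=[43, 47, 48] -> (len(lo)=4, len(hi)=3, max(lo)=21)
Step 8: insert 12 -> lo=[1, 2, 12, 13] hi=[21, 43, 47, 48] -> (len(lo)=4, len(hi)=4, max(lo)=13)
Step 9: insert 44 -> lo=[1, 2, 12, 13, 21] hi=[43, 44, 47, 48] -> (len(lo)=5, len(hi)=4, max(lo)=21)

Answer: (1,0,2) (1,1,2) (2,1,13) (2,2,13) (3,2,21) (3,3,13) (4,3,21) (4,4,13) (5,4,21)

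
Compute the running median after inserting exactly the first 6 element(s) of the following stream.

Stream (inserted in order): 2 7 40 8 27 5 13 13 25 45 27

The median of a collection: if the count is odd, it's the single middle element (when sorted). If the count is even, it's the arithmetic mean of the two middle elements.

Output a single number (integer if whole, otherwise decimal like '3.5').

Step 1: insert 2 -> lo=[2] (size 1, max 2) hi=[] (size 0) -> median=2
Step 2: insert 7 -> lo=[2] (size 1, max 2) hi=[7] (size 1, min 7) -> median=4.5
Step 3: insert 40 -> lo=[2, 7] (size 2, max 7) hi=[40] (size 1, min 40) -> median=7
Step 4: insert 8 -> lo=[2, 7] (size 2, max 7) hi=[8, 40] (size 2, min 8) -> median=7.5
Step 5: insert 27 -> lo=[2, 7, 8] (size 3, max 8) hi=[27, 40] (size 2, min 27) -> median=8
Step 6: insert 5 -> lo=[2, 5, 7] (size 3, max 7) hi=[8, 27, 40] (size 3, min 8) -> median=7.5

Answer: 7.5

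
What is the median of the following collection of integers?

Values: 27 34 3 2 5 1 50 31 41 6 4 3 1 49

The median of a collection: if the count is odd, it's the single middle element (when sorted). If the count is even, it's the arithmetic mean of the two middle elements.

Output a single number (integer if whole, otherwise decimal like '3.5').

Step 1: insert 27 -> lo=[27] (size 1, max 27) hi=[] (size 0) -> median=27
Step 2: insert 34 -> lo=[27] (size 1, max 27) hi=[34] (size 1, min 34) -> median=30.5
Step 3: insert 3 -> lo=[3, 27] (size 2, max 27) hi=[34] (size 1, min 34) -> median=27
Step 4: insert 2 -> lo=[2, 3] (size 2, max 3) hi=[27, 34] (size 2, min 27) -> median=15
Step 5: insert 5 -> lo=[2, 3, 5] (size 3, max 5) hi=[27, 34] (size 2, min 27) -> median=5
Step 6: insert 1 -> lo=[1, 2, 3] (size 3, max 3) hi=[5, 27, 34] (size 3, min 5) -> median=4
Step 7: insert 50 -> lo=[1, 2, 3, 5] (size 4, max 5) hi=[27, 34, 50] (size 3, min 27) -> median=5
Step 8: insert 31 -> lo=[1, 2, 3, 5] (size 4, max 5) hi=[27, 31, 34, 50] (size 4, min 27) -> median=16
Step 9: insert 41 -> lo=[1, 2, 3, 5, 27] (size 5, max 27) hi=[31, 34, 41, 50] (size 4, min 31) -> median=27
Step 10: insert 6 -> lo=[1, 2, 3, 5, 6] (size 5, max 6) hi=[27, 31, 34, 41, 50] (size 5, min 27) -> median=16.5
Step 11: insert 4 -> lo=[1, 2, 3, 4, 5, 6] (size 6, max 6) hi=[27, 31, 34, 41, 50] (size 5, min 27) -> median=6
Step 12: insert 3 -> lo=[1, 2, 3, 3, 4, 5] (size 6, max 5) hi=[6, 27, 31, 34, 41, 50] (size 6, min 6) -> median=5.5
Step 13: insert 1 -> lo=[1, 1, 2, 3, 3, 4, 5] (size 7, max 5) hi=[6, 27, 31, 34, 41, 50] (size 6, min 6) -> median=5
Step 14: insert 49 -> lo=[1, 1, 2, 3, 3, 4, 5] (size 7, max 5) hi=[6, 27, 31, 34, 41, 49, 50] (size 7, min 6) -> median=5.5

Answer: 5.5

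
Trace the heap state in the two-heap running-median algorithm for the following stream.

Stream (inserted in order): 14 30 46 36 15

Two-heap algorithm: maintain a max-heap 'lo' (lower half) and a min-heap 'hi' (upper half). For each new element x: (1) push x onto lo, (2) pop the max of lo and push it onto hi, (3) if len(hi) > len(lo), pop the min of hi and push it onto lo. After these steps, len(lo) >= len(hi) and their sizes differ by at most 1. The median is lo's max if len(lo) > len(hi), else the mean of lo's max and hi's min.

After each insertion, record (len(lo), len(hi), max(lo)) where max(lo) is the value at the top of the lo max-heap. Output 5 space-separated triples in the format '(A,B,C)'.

Answer: (1,0,14) (1,1,14) (2,1,30) (2,2,30) (3,2,30)

Derivation:
Step 1: insert 14 -> lo=[14] hi=[] -> (len(lo)=1, len(hi)=0, max(lo)=14)
Step 2: insert 30 -> lo=[14] hi=[30] -> (len(lo)=1, len(hi)=1, max(lo)=14)
Step 3: insert 46 -> lo=[14, 30] hi=[46] -> (len(lo)=2, len(hi)=1, max(lo)=30)
Step 4: insert 36 -> lo=[14, 30] hi=[36, 46] -> (len(lo)=2, len(hi)=2, max(lo)=30)
Step 5: insert 15 -> lo=[14, 15, 30] hi=[36, 46] -> (len(lo)=3, len(hi)=2, max(lo)=30)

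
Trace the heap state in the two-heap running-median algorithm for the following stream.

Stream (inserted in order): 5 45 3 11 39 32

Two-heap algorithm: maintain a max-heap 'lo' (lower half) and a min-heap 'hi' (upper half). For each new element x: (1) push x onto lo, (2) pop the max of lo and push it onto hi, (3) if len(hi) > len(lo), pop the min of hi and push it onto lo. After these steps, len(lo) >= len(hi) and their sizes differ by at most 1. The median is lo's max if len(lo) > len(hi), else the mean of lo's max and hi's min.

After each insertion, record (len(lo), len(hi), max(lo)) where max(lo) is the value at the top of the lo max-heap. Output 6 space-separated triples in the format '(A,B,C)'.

Step 1: insert 5 -> lo=[5] hi=[] -> (len(lo)=1, len(hi)=0, max(lo)=5)
Step 2: insert 45 -> lo=[5] hi=[45] -> (len(lo)=1, len(hi)=1, max(lo)=5)
Step 3: insert 3 -> lo=[3, 5] hi=[45] -> (len(lo)=2, len(hi)=1, max(lo)=5)
Step 4: insert 11 -> lo=[3, 5] hi=[11, 45] -> (len(lo)=2, len(hi)=2, max(lo)=5)
Step 5: insert 39 -> lo=[3, 5, 11] hi=[39, 45] -> (len(lo)=3, len(hi)=2, max(lo)=11)
Step 6: insert 32 -> lo=[3, 5, 11] hi=[32, 39, 45] -> (len(lo)=3, len(hi)=3, max(lo)=11)

Answer: (1,0,5) (1,1,5) (2,1,5) (2,2,5) (3,2,11) (3,3,11)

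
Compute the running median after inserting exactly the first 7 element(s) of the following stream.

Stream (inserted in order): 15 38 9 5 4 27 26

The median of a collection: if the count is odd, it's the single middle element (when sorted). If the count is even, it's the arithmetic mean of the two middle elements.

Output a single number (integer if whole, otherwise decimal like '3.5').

Answer: 15

Derivation:
Step 1: insert 15 -> lo=[15] (size 1, max 15) hi=[] (size 0) -> median=15
Step 2: insert 38 -> lo=[15] (size 1, max 15) hi=[38] (size 1, min 38) -> median=26.5
Step 3: insert 9 -> lo=[9, 15] (size 2, max 15) hi=[38] (size 1, min 38) -> median=15
Step 4: insert 5 -> lo=[5, 9] (size 2, max 9) hi=[15, 38] (size 2, min 15) -> median=12
Step 5: insert 4 -> lo=[4, 5, 9] (size 3, max 9) hi=[15, 38] (size 2, min 15) -> median=9
Step 6: insert 27 -> lo=[4, 5, 9] (size 3, max 9) hi=[15, 27, 38] (size 3, min 15) -> median=12
Step 7: insert 26 -> lo=[4, 5, 9, 15] (size 4, max 15) hi=[26, 27, 38] (size 3, min 26) -> median=15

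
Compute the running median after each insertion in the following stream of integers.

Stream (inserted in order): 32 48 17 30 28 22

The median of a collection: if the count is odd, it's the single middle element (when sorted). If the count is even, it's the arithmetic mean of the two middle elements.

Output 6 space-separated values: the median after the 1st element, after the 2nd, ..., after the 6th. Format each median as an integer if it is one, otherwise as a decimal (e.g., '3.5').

Answer: 32 40 32 31 30 29

Derivation:
Step 1: insert 32 -> lo=[32] (size 1, max 32) hi=[] (size 0) -> median=32
Step 2: insert 48 -> lo=[32] (size 1, max 32) hi=[48] (size 1, min 48) -> median=40
Step 3: insert 17 -> lo=[17, 32] (size 2, max 32) hi=[48] (size 1, min 48) -> median=32
Step 4: insert 30 -> lo=[17, 30] (size 2, max 30) hi=[32, 48] (size 2, min 32) -> median=31
Step 5: insert 28 -> lo=[17, 28, 30] (size 3, max 30) hi=[32, 48] (size 2, min 32) -> median=30
Step 6: insert 22 -> lo=[17, 22, 28] (size 3, max 28) hi=[30, 32, 48] (size 3, min 30) -> median=29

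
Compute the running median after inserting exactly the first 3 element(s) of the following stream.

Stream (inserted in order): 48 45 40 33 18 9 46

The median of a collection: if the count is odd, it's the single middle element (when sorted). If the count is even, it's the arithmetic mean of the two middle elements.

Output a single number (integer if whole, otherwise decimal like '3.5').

Answer: 45

Derivation:
Step 1: insert 48 -> lo=[48] (size 1, max 48) hi=[] (size 0) -> median=48
Step 2: insert 45 -> lo=[45] (size 1, max 45) hi=[48] (size 1, min 48) -> median=46.5
Step 3: insert 40 -> lo=[40, 45] (size 2, max 45) hi=[48] (size 1, min 48) -> median=45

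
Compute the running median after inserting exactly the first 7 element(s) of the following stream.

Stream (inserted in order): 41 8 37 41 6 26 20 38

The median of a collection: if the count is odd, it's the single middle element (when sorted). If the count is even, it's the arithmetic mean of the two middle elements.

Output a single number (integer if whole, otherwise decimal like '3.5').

Step 1: insert 41 -> lo=[41] (size 1, max 41) hi=[] (size 0) -> median=41
Step 2: insert 8 -> lo=[8] (size 1, max 8) hi=[41] (size 1, min 41) -> median=24.5
Step 3: insert 37 -> lo=[8, 37] (size 2, max 37) hi=[41] (size 1, min 41) -> median=37
Step 4: insert 41 -> lo=[8, 37] (size 2, max 37) hi=[41, 41] (size 2, min 41) -> median=39
Step 5: insert 6 -> lo=[6, 8, 37] (size 3, max 37) hi=[41, 41] (size 2, min 41) -> median=37
Step 6: insert 26 -> lo=[6, 8, 26] (size 3, max 26) hi=[37, 41, 41] (size 3, min 37) -> median=31.5
Step 7: insert 20 -> lo=[6, 8, 20, 26] (size 4, max 26) hi=[37, 41, 41] (size 3, min 37) -> median=26

Answer: 26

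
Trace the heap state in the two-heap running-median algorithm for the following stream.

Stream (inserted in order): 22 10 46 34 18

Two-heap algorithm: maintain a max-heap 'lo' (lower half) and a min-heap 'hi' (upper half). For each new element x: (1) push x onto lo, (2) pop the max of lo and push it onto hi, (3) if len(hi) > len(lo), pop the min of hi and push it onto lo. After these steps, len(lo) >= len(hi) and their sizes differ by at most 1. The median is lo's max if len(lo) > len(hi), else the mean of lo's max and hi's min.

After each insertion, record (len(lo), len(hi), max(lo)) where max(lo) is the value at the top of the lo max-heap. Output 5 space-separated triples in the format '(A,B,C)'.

Answer: (1,0,22) (1,1,10) (2,1,22) (2,2,22) (3,2,22)

Derivation:
Step 1: insert 22 -> lo=[22] hi=[] -> (len(lo)=1, len(hi)=0, max(lo)=22)
Step 2: insert 10 -> lo=[10] hi=[22] -> (len(lo)=1, len(hi)=1, max(lo)=10)
Step 3: insert 46 -> lo=[10, 22] hi=[46] -> (len(lo)=2, len(hi)=1, max(lo)=22)
Step 4: insert 34 -> lo=[10, 22] hi=[34, 46] -> (len(lo)=2, len(hi)=2, max(lo)=22)
Step 5: insert 18 -> lo=[10, 18, 22] hi=[34, 46] -> (len(lo)=3, len(hi)=2, max(lo)=22)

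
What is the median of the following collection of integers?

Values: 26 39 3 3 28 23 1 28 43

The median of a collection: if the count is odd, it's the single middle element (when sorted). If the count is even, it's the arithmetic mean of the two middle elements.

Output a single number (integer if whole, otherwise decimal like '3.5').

Step 1: insert 26 -> lo=[26] (size 1, max 26) hi=[] (size 0) -> median=26
Step 2: insert 39 -> lo=[26] (size 1, max 26) hi=[39] (size 1, min 39) -> median=32.5
Step 3: insert 3 -> lo=[3, 26] (size 2, max 26) hi=[39] (size 1, min 39) -> median=26
Step 4: insert 3 -> lo=[3, 3] (size 2, max 3) hi=[26, 39] (size 2, min 26) -> median=14.5
Step 5: insert 28 -> lo=[3, 3, 26] (size 3, max 26) hi=[28, 39] (size 2, min 28) -> median=26
Step 6: insert 23 -> lo=[3, 3, 23] (size 3, max 23) hi=[26, 28, 39] (size 3, min 26) -> median=24.5
Step 7: insert 1 -> lo=[1, 3, 3, 23] (size 4, max 23) hi=[26, 28, 39] (size 3, min 26) -> median=23
Step 8: insert 28 -> lo=[1, 3, 3, 23] (size 4, max 23) hi=[26, 28, 28, 39] (size 4, min 26) -> median=24.5
Step 9: insert 43 -> lo=[1, 3, 3, 23, 26] (size 5, max 26) hi=[28, 28, 39, 43] (size 4, min 28) -> median=26

Answer: 26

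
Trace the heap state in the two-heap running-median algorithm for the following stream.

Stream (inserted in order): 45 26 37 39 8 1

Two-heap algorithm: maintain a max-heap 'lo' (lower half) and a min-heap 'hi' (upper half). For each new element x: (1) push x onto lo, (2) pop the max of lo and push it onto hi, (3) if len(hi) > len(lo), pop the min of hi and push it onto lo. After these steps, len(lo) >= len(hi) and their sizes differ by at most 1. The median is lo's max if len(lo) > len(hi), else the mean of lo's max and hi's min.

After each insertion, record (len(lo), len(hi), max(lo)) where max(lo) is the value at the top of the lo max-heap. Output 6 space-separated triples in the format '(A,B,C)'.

Step 1: insert 45 -> lo=[45] hi=[] -> (len(lo)=1, len(hi)=0, max(lo)=45)
Step 2: insert 26 -> lo=[26] hi=[45] -> (len(lo)=1, len(hi)=1, max(lo)=26)
Step 3: insert 37 -> lo=[26, 37] hi=[45] -> (len(lo)=2, len(hi)=1, max(lo)=37)
Step 4: insert 39 -> lo=[26, 37] hi=[39, 45] -> (len(lo)=2, len(hi)=2, max(lo)=37)
Step 5: insert 8 -> lo=[8, 26, 37] hi=[39, 45] -> (len(lo)=3, len(hi)=2, max(lo)=37)
Step 6: insert 1 -> lo=[1, 8, 26] hi=[37, 39, 45] -> (len(lo)=3, len(hi)=3, max(lo)=26)

Answer: (1,0,45) (1,1,26) (2,1,37) (2,2,37) (3,2,37) (3,3,26)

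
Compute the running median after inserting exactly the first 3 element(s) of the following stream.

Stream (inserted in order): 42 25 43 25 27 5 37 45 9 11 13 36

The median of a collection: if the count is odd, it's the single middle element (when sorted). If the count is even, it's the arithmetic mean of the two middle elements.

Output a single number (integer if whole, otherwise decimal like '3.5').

Step 1: insert 42 -> lo=[42] (size 1, max 42) hi=[] (size 0) -> median=42
Step 2: insert 25 -> lo=[25] (size 1, max 25) hi=[42] (size 1, min 42) -> median=33.5
Step 3: insert 43 -> lo=[25, 42] (size 2, max 42) hi=[43] (size 1, min 43) -> median=42

Answer: 42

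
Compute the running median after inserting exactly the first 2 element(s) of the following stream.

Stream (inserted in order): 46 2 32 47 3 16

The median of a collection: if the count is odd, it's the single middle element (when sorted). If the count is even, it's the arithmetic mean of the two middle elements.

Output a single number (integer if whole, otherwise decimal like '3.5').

Answer: 24

Derivation:
Step 1: insert 46 -> lo=[46] (size 1, max 46) hi=[] (size 0) -> median=46
Step 2: insert 2 -> lo=[2] (size 1, max 2) hi=[46] (size 1, min 46) -> median=24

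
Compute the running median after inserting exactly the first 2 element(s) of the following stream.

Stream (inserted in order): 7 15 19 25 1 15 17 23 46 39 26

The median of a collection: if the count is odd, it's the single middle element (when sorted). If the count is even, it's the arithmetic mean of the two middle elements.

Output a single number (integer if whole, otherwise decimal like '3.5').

Answer: 11

Derivation:
Step 1: insert 7 -> lo=[7] (size 1, max 7) hi=[] (size 0) -> median=7
Step 2: insert 15 -> lo=[7] (size 1, max 7) hi=[15] (size 1, min 15) -> median=11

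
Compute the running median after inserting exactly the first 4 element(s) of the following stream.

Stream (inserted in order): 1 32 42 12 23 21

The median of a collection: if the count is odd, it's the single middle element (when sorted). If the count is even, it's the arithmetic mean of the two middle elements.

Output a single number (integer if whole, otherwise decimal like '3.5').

Answer: 22

Derivation:
Step 1: insert 1 -> lo=[1] (size 1, max 1) hi=[] (size 0) -> median=1
Step 2: insert 32 -> lo=[1] (size 1, max 1) hi=[32] (size 1, min 32) -> median=16.5
Step 3: insert 42 -> lo=[1, 32] (size 2, max 32) hi=[42] (size 1, min 42) -> median=32
Step 4: insert 12 -> lo=[1, 12] (size 2, max 12) hi=[32, 42] (size 2, min 32) -> median=22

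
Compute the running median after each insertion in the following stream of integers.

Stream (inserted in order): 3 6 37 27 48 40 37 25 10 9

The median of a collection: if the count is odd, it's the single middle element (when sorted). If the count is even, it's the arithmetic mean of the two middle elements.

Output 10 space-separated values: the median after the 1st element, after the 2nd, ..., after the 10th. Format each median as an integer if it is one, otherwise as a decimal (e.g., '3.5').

Answer: 3 4.5 6 16.5 27 32 37 32 27 26

Derivation:
Step 1: insert 3 -> lo=[3] (size 1, max 3) hi=[] (size 0) -> median=3
Step 2: insert 6 -> lo=[3] (size 1, max 3) hi=[6] (size 1, min 6) -> median=4.5
Step 3: insert 37 -> lo=[3, 6] (size 2, max 6) hi=[37] (size 1, min 37) -> median=6
Step 4: insert 27 -> lo=[3, 6] (size 2, max 6) hi=[27, 37] (size 2, min 27) -> median=16.5
Step 5: insert 48 -> lo=[3, 6, 27] (size 3, max 27) hi=[37, 48] (size 2, min 37) -> median=27
Step 6: insert 40 -> lo=[3, 6, 27] (size 3, max 27) hi=[37, 40, 48] (size 3, min 37) -> median=32
Step 7: insert 37 -> lo=[3, 6, 27, 37] (size 4, max 37) hi=[37, 40, 48] (size 3, min 37) -> median=37
Step 8: insert 25 -> lo=[3, 6, 25, 27] (size 4, max 27) hi=[37, 37, 40, 48] (size 4, min 37) -> median=32
Step 9: insert 10 -> lo=[3, 6, 10, 25, 27] (size 5, max 27) hi=[37, 37, 40, 48] (size 4, min 37) -> median=27
Step 10: insert 9 -> lo=[3, 6, 9, 10, 25] (size 5, max 25) hi=[27, 37, 37, 40, 48] (size 5, min 27) -> median=26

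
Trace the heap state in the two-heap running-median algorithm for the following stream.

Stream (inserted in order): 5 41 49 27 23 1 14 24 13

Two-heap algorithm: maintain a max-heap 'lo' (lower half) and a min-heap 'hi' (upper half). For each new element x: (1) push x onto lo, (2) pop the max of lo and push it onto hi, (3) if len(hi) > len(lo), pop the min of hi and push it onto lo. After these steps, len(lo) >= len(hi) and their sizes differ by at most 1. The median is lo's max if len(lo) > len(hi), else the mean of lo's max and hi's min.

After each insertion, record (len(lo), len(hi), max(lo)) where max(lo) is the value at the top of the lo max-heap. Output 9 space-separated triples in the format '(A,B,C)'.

Answer: (1,0,5) (1,1,5) (2,1,41) (2,2,27) (3,2,27) (3,3,23) (4,3,23) (4,4,23) (5,4,23)

Derivation:
Step 1: insert 5 -> lo=[5] hi=[] -> (len(lo)=1, len(hi)=0, max(lo)=5)
Step 2: insert 41 -> lo=[5] hi=[41] -> (len(lo)=1, len(hi)=1, max(lo)=5)
Step 3: insert 49 -> lo=[5, 41] hi=[49] -> (len(lo)=2, len(hi)=1, max(lo)=41)
Step 4: insert 27 -> lo=[5, 27] hi=[41, 49] -> (len(lo)=2, len(hi)=2, max(lo)=27)
Step 5: insert 23 -> lo=[5, 23, 27] hi=[41, 49] -> (len(lo)=3, len(hi)=2, max(lo)=27)
Step 6: insert 1 -> lo=[1, 5, 23] hi=[27, 41, 49] -> (len(lo)=3, len(hi)=3, max(lo)=23)
Step 7: insert 14 -> lo=[1, 5, 14, 23] hi=[27, 41, 49] -> (len(lo)=4, len(hi)=3, max(lo)=23)
Step 8: insert 24 -> lo=[1, 5, 14, 23] hi=[24, 27, 41, 49] -> (len(lo)=4, len(hi)=4, max(lo)=23)
Step 9: insert 13 -> lo=[1, 5, 13, 14, 23] hi=[24, 27, 41, 49] -> (len(lo)=5, len(hi)=4, max(lo)=23)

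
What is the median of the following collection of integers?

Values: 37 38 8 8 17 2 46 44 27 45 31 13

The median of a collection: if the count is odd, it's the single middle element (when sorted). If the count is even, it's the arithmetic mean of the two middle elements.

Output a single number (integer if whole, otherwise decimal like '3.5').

Step 1: insert 37 -> lo=[37] (size 1, max 37) hi=[] (size 0) -> median=37
Step 2: insert 38 -> lo=[37] (size 1, max 37) hi=[38] (size 1, min 38) -> median=37.5
Step 3: insert 8 -> lo=[8, 37] (size 2, max 37) hi=[38] (size 1, min 38) -> median=37
Step 4: insert 8 -> lo=[8, 8] (size 2, max 8) hi=[37, 38] (size 2, min 37) -> median=22.5
Step 5: insert 17 -> lo=[8, 8, 17] (size 3, max 17) hi=[37, 38] (size 2, min 37) -> median=17
Step 6: insert 2 -> lo=[2, 8, 8] (size 3, max 8) hi=[17, 37, 38] (size 3, min 17) -> median=12.5
Step 7: insert 46 -> lo=[2, 8, 8, 17] (size 4, max 17) hi=[37, 38, 46] (size 3, min 37) -> median=17
Step 8: insert 44 -> lo=[2, 8, 8, 17] (size 4, max 17) hi=[37, 38, 44, 46] (size 4, min 37) -> median=27
Step 9: insert 27 -> lo=[2, 8, 8, 17, 27] (size 5, max 27) hi=[37, 38, 44, 46] (size 4, min 37) -> median=27
Step 10: insert 45 -> lo=[2, 8, 8, 17, 27] (size 5, max 27) hi=[37, 38, 44, 45, 46] (size 5, min 37) -> median=32
Step 11: insert 31 -> lo=[2, 8, 8, 17, 27, 31] (size 6, max 31) hi=[37, 38, 44, 45, 46] (size 5, min 37) -> median=31
Step 12: insert 13 -> lo=[2, 8, 8, 13, 17, 27] (size 6, max 27) hi=[31, 37, 38, 44, 45, 46] (size 6, min 31) -> median=29

Answer: 29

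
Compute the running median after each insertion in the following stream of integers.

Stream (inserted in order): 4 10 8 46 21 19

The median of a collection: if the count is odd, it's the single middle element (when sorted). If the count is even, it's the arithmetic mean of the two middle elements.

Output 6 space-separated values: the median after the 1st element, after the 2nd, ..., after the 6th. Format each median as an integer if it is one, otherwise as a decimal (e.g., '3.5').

Step 1: insert 4 -> lo=[4] (size 1, max 4) hi=[] (size 0) -> median=4
Step 2: insert 10 -> lo=[4] (size 1, max 4) hi=[10] (size 1, min 10) -> median=7
Step 3: insert 8 -> lo=[4, 8] (size 2, max 8) hi=[10] (size 1, min 10) -> median=8
Step 4: insert 46 -> lo=[4, 8] (size 2, max 8) hi=[10, 46] (size 2, min 10) -> median=9
Step 5: insert 21 -> lo=[4, 8, 10] (size 3, max 10) hi=[21, 46] (size 2, min 21) -> median=10
Step 6: insert 19 -> lo=[4, 8, 10] (size 3, max 10) hi=[19, 21, 46] (size 3, min 19) -> median=14.5

Answer: 4 7 8 9 10 14.5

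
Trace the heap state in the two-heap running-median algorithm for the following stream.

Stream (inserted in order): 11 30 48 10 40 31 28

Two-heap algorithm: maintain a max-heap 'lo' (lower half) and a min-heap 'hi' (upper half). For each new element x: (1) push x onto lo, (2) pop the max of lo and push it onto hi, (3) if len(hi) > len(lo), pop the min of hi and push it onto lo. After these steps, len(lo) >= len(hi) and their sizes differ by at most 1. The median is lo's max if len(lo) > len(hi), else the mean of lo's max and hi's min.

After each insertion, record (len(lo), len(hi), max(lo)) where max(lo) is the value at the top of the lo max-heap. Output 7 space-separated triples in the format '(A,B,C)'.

Step 1: insert 11 -> lo=[11] hi=[] -> (len(lo)=1, len(hi)=0, max(lo)=11)
Step 2: insert 30 -> lo=[11] hi=[30] -> (len(lo)=1, len(hi)=1, max(lo)=11)
Step 3: insert 48 -> lo=[11, 30] hi=[48] -> (len(lo)=2, len(hi)=1, max(lo)=30)
Step 4: insert 10 -> lo=[10, 11] hi=[30, 48] -> (len(lo)=2, len(hi)=2, max(lo)=11)
Step 5: insert 40 -> lo=[10, 11, 30] hi=[40, 48] -> (len(lo)=3, len(hi)=2, max(lo)=30)
Step 6: insert 31 -> lo=[10, 11, 30] hi=[31, 40, 48] -> (len(lo)=3, len(hi)=3, max(lo)=30)
Step 7: insert 28 -> lo=[10, 11, 28, 30] hi=[31, 40, 48] -> (len(lo)=4, len(hi)=3, max(lo)=30)

Answer: (1,0,11) (1,1,11) (2,1,30) (2,2,11) (3,2,30) (3,3,30) (4,3,30)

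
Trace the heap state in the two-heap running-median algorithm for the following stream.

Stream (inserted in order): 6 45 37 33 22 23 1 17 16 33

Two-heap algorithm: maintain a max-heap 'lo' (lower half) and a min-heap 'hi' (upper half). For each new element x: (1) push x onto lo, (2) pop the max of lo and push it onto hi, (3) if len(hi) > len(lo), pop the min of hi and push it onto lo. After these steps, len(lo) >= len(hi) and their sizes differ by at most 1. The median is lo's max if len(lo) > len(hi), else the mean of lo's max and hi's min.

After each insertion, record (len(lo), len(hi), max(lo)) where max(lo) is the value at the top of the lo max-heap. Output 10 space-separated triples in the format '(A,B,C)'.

Answer: (1,0,6) (1,1,6) (2,1,37) (2,2,33) (3,2,33) (3,3,23) (4,3,23) (4,4,22) (5,4,22) (5,5,22)

Derivation:
Step 1: insert 6 -> lo=[6] hi=[] -> (len(lo)=1, len(hi)=0, max(lo)=6)
Step 2: insert 45 -> lo=[6] hi=[45] -> (len(lo)=1, len(hi)=1, max(lo)=6)
Step 3: insert 37 -> lo=[6, 37] hi=[45] -> (len(lo)=2, len(hi)=1, max(lo)=37)
Step 4: insert 33 -> lo=[6, 33] hi=[37, 45] -> (len(lo)=2, len(hi)=2, max(lo)=33)
Step 5: insert 22 -> lo=[6, 22, 33] hi=[37, 45] -> (len(lo)=3, len(hi)=2, max(lo)=33)
Step 6: insert 23 -> lo=[6, 22, 23] hi=[33, 37, 45] -> (len(lo)=3, len(hi)=3, max(lo)=23)
Step 7: insert 1 -> lo=[1, 6, 22, 23] hi=[33, 37, 45] -> (len(lo)=4, len(hi)=3, max(lo)=23)
Step 8: insert 17 -> lo=[1, 6, 17, 22] hi=[23, 33, 37, 45] -> (len(lo)=4, len(hi)=4, max(lo)=22)
Step 9: insert 16 -> lo=[1, 6, 16, 17, 22] hi=[23, 33, 37, 45] -> (len(lo)=5, len(hi)=4, max(lo)=22)
Step 10: insert 33 -> lo=[1, 6, 16, 17, 22] hi=[23, 33, 33, 37, 45] -> (len(lo)=5, len(hi)=5, max(lo)=22)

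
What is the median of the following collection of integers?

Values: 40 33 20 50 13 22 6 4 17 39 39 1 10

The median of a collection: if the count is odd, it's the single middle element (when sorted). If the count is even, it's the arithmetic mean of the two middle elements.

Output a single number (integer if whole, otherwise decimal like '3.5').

Answer: 20

Derivation:
Step 1: insert 40 -> lo=[40] (size 1, max 40) hi=[] (size 0) -> median=40
Step 2: insert 33 -> lo=[33] (size 1, max 33) hi=[40] (size 1, min 40) -> median=36.5
Step 3: insert 20 -> lo=[20, 33] (size 2, max 33) hi=[40] (size 1, min 40) -> median=33
Step 4: insert 50 -> lo=[20, 33] (size 2, max 33) hi=[40, 50] (size 2, min 40) -> median=36.5
Step 5: insert 13 -> lo=[13, 20, 33] (size 3, max 33) hi=[40, 50] (size 2, min 40) -> median=33
Step 6: insert 22 -> lo=[13, 20, 22] (size 3, max 22) hi=[33, 40, 50] (size 3, min 33) -> median=27.5
Step 7: insert 6 -> lo=[6, 13, 20, 22] (size 4, max 22) hi=[33, 40, 50] (size 3, min 33) -> median=22
Step 8: insert 4 -> lo=[4, 6, 13, 20] (size 4, max 20) hi=[22, 33, 40, 50] (size 4, min 22) -> median=21
Step 9: insert 17 -> lo=[4, 6, 13, 17, 20] (size 5, max 20) hi=[22, 33, 40, 50] (size 4, min 22) -> median=20
Step 10: insert 39 -> lo=[4, 6, 13, 17, 20] (size 5, max 20) hi=[22, 33, 39, 40, 50] (size 5, min 22) -> median=21
Step 11: insert 39 -> lo=[4, 6, 13, 17, 20, 22] (size 6, max 22) hi=[33, 39, 39, 40, 50] (size 5, min 33) -> median=22
Step 12: insert 1 -> lo=[1, 4, 6, 13, 17, 20] (size 6, max 20) hi=[22, 33, 39, 39, 40, 50] (size 6, min 22) -> median=21
Step 13: insert 10 -> lo=[1, 4, 6, 10, 13, 17, 20] (size 7, max 20) hi=[22, 33, 39, 39, 40, 50] (size 6, min 22) -> median=20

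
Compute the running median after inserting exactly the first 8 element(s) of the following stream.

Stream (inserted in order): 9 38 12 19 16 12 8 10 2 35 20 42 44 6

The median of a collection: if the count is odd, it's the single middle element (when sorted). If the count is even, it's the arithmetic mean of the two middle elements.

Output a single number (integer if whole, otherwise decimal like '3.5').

Answer: 12

Derivation:
Step 1: insert 9 -> lo=[9] (size 1, max 9) hi=[] (size 0) -> median=9
Step 2: insert 38 -> lo=[9] (size 1, max 9) hi=[38] (size 1, min 38) -> median=23.5
Step 3: insert 12 -> lo=[9, 12] (size 2, max 12) hi=[38] (size 1, min 38) -> median=12
Step 4: insert 19 -> lo=[9, 12] (size 2, max 12) hi=[19, 38] (size 2, min 19) -> median=15.5
Step 5: insert 16 -> lo=[9, 12, 16] (size 3, max 16) hi=[19, 38] (size 2, min 19) -> median=16
Step 6: insert 12 -> lo=[9, 12, 12] (size 3, max 12) hi=[16, 19, 38] (size 3, min 16) -> median=14
Step 7: insert 8 -> lo=[8, 9, 12, 12] (size 4, max 12) hi=[16, 19, 38] (size 3, min 16) -> median=12
Step 8: insert 10 -> lo=[8, 9, 10, 12] (size 4, max 12) hi=[12, 16, 19, 38] (size 4, min 12) -> median=12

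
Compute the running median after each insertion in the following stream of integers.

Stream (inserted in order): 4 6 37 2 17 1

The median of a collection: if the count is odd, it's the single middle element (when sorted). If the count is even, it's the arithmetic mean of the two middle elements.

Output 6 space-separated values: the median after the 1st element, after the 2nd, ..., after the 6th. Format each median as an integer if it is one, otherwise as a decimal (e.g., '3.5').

Answer: 4 5 6 5 6 5

Derivation:
Step 1: insert 4 -> lo=[4] (size 1, max 4) hi=[] (size 0) -> median=4
Step 2: insert 6 -> lo=[4] (size 1, max 4) hi=[6] (size 1, min 6) -> median=5
Step 3: insert 37 -> lo=[4, 6] (size 2, max 6) hi=[37] (size 1, min 37) -> median=6
Step 4: insert 2 -> lo=[2, 4] (size 2, max 4) hi=[6, 37] (size 2, min 6) -> median=5
Step 5: insert 17 -> lo=[2, 4, 6] (size 3, max 6) hi=[17, 37] (size 2, min 17) -> median=6
Step 6: insert 1 -> lo=[1, 2, 4] (size 3, max 4) hi=[6, 17, 37] (size 3, min 6) -> median=5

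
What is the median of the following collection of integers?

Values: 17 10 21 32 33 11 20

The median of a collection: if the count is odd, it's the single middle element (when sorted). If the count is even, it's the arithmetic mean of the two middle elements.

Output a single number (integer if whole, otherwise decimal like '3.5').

Answer: 20

Derivation:
Step 1: insert 17 -> lo=[17] (size 1, max 17) hi=[] (size 0) -> median=17
Step 2: insert 10 -> lo=[10] (size 1, max 10) hi=[17] (size 1, min 17) -> median=13.5
Step 3: insert 21 -> lo=[10, 17] (size 2, max 17) hi=[21] (size 1, min 21) -> median=17
Step 4: insert 32 -> lo=[10, 17] (size 2, max 17) hi=[21, 32] (size 2, min 21) -> median=19
Step 5: insert 33 -> lo=[10, 17, 21] (size 3, max 21) hi=[32, 33] (size 2, min 32) -> median=21
Step 6: insert 11 -> lo=[10, 11, 17] (size 3, max 17) hi=[21, 32, 33] (size 3, min 21) -> median=19
Step 7: insert 20 -> lo=[10, 11, 17, 20] (size 4, max 20) hi=[21, 32, 33] (size 3, min 21) -> median=20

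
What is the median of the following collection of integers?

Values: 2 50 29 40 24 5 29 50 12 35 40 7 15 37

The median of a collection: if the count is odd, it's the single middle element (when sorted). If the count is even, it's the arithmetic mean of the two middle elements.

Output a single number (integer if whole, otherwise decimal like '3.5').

Step 1: insert 2 -> lo=[2] (size 1, max 2) hi=[] (size 0) -> median=2
Step 2: insert 50 -> lo=[2] (size 1, max 2) hi=[50] (size 1, min 50) -> median=26
Step 3: insert 29 -> lo=[2, 29] (size 2, max 29) hi=[50] (size 1, min 50) -> median=29
Step 4: insert 40 -> lo=[2, 29] (size 2, max 29) hi=[40, 50] (size 2, min 40) -> median=34.5
Step 5: insert 24 -> lo=[2, 24, 29] (size 3, max 29) hi=[40, 50] (size 2, min 40) -> median=29
Step 6: insert 5 -> lo=[2, 5, 24] (size 3, max 24) hi=[29, 40, 50] (size 3, min 29) -> median=26.5
Step 7: insert 29 -> lo=[2, 5, 24, 29] (size 4, max 29) hi=[29, 40, 50] (size 3, min 29) -> median=29
Step 8: insert 50 -> lo=[2, 5, 24, 29] (size 4, max 29) hi=[29, 40, 50, 50] (size 4, min 29) -> median=29
Step 9: insert 12 -> lo=[2, 5, 12, 24, 29] (size 5, max 29) hi=[29, 40, 50, 50] (size 4, min 29) -> median=29
Step 10: insert 35 -> lo=[2, 5, 12, 24, 29] (size 5, max 29) hi=[29, 35, 40, 50, 50] (size 5, min 29) -> median=29
Step 11: insert 40 -> lo=[2, 5, 12, 24, 29, 29] (size 6, max 29) hi=[35, 40, 40, 50, 50] (size 5, min 35) -> median=29
Step 12: insert 7 -> lo=[2, 5, 7, 12, 24, 29] (size 6, max 29) hi=[29, 35, 40, 40, 50, 50] (size 6, min 29) -> median=29
Step 13: insert 15 -> lo=[2, 5, 7, 12, 15, 24, 29] (size 7, max 29) hi=[29, 35, 40, 40, 50, 50] (size 6, min 29) -> median=29
Step 14: insert 37 -> lo=[2, 5, 7, 12, 15, 24, 29] (size 7, max 29) hi=[29, 35, 37, 40, 40, 50, 50] (size 7, min 29) -> median=29

Answer: 29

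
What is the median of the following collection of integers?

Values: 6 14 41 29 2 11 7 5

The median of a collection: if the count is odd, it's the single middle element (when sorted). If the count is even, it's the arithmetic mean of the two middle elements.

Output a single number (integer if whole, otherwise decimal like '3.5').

Answer: 9

Derivation:
Step 1: insert 6 -> lo=[6] (size 1, max 6) hi=[] (size 0) -> median=6
Step 2: insert 14 -> lo=[6] (size 1, max 6) hi=[14] (size 1, min 14) -> median=10
Step 3: insert 41 -> lo=[6, 14] (size 2, max 14) hi=[41] (size 1, min 41) -> median=14
Step 4: insert 29 -> lo=[6, 14] (size 2, max 14) hi=[29, 41] (size 2, min 29) -> median=21.5
Step 5: insert 2 -> lo=[2, 6, 14] (size 3, max 14) hi=[29, 41] (size 2, min 29) -> median=14
Step 6: insert 11 -> lo=[2, 6, 11] (size 3, max 11) hi=[14, 29, 41] (size 3, min 14) -> median=12.5
Step 7: insert 7 -> lo=[2, 6, 7, 11] (size 4, max 11) hi=[14, 29, 41] (size 3, min 14) -> median=11
Step 8: insert 5 -> lo=[2, 5, 6, 7] (size 4, max 7) hi=[11, 14, 29, 41] (size 4, min 11) -> median=9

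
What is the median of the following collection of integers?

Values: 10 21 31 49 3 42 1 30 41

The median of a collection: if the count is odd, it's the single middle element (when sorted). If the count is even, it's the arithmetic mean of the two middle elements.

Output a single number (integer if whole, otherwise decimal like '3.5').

Answer: 30

Derivation:
Step 1: insert 10 -> lo=[10] (size 1, max 10) hi=[] (size 0) -> median=10
Step 2: insert 21 -> lo=[10] (size 1, max 10) hi=[21] (size 1, min 21) -> median=15.5
Step 3: insert 31 -> lo=[10, 21] (size 2, max 21) hi=[31] (size 1, min 31) -> median=21
Step 4: insert 49 -> lo=[10, 21] (size 2, max 21) hi=[31, 49] (size 2, min 31) -> median=26
Step 5: insert 3 -> lo=[3, 10, 21] (size 3, max 21) hi=[31, 49] (size 2, min 31) -> median=21
Step 6: insert 42 -> lo=[3, 10, 21] (size 3, max 21) hi=[31, 42, 49] (size 3, min 31) -> median=26
Step 7: insert 1 -> lo=[1, 3, 10, 21] (size 4, max 21) hi=[31, 42, 49] (size 3, min 31) -> median=21
Step 8: insert 30 -> lo=[1, 3, 10, 21] (size 4, max 21) hi=[30, 31, 42, 49] (size 4, min 30) -> median=25.5
Step 9: insert 41 -> lo=[1, 3, 10, 21, 30] (size 5, max 30) hi=[31, 41, 42, 49] (size 4, min 31) -> median=30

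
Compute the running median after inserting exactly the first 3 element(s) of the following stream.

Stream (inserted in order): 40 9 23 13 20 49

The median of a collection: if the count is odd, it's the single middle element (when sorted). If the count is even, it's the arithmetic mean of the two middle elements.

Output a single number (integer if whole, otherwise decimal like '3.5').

Answer: 23

Derivation:
Step 1: insert 40 -> lo=[40] (size 1, max 40) hi=[] (size 0) -> median=40
Step 2: insert 9 -> lo=[9] (size 1, max 9) hi=[40] (size 1, min 40) -> median=24.5
Step 3: insert 23 -> lo=[9, 23] (size 2, max 23) hi=[40] (size 1, min 40) -> median=23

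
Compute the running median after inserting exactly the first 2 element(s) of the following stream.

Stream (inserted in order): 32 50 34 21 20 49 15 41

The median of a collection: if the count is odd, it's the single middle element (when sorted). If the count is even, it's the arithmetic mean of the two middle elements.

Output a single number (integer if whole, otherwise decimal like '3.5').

Answer: 41

Derivation:
Step 1: insert 32 -> lo=[32] (size 1, max 32) hi=[] (size 0) -> median=32
Step 2: insert 50 -> lo=[32] (size 1, max 32) hi=[50] (size 1, min 50) -> median=41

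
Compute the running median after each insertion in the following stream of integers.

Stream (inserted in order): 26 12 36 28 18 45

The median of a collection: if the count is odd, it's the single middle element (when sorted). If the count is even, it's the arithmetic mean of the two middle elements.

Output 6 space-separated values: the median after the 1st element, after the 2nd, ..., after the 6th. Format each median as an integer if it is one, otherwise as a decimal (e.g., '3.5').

Answer: 26 19 26 27 26 27

Derivation:
Step 1: insert 26 -> lo=[26] (size 1, max 26) hi=[] (size 0) -> median=26
Step 2: insert 12 -> lo=[12] (size 1, max 12) hi=[26] (size 1, min 26) -> median=19
Step 3: insert 36 -> lo=[12, 26] (size 2, max 26) hi=[36] (size 1, min 36) -> median=26
Step 4: insert 28 -> lo=[12, 26] (size 2, max 26) hi=[28, 36] (size 2, min 28) -> median=27
Step 5: insert 18 -> lo=[12, 18, 26] (size 3, max 26) hi=[28, 36] (size 2, min 28) -> median=26
Step 6: insert 45 -> lo=[12, 18, 26] (size 3, max 26) hi=[28, 36, 45] (size 3, min 28) -> median=27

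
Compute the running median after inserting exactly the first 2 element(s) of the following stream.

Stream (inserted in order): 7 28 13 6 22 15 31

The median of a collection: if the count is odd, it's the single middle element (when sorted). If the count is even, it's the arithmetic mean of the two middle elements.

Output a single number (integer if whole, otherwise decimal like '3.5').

Step 1: insert 7 -> lo=[7] (size 1, max 7) hi=[] (size 0) -> median=7
Step 2: insert 28 -> lo=[7] (size 1, max 7) hi=[28] (size 1, min 28) -> median=17.5

Answer: 17.5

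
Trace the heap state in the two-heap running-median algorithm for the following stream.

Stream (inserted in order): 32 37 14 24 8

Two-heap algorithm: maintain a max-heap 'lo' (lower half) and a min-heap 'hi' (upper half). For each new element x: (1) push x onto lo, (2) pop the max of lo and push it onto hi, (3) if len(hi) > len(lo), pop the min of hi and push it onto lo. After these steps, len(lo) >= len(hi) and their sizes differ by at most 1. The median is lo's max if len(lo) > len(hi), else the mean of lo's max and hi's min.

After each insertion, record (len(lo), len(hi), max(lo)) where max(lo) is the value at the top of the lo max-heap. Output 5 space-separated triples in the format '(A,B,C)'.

Step 1: insert 32 -> lo=[32] hi=[] -> (len(lo)=1, len(hi)=0, max(lo)=32)
Step 2: insert 37 -> lo=[32] hi=[37] -> (len(lo)=1, len(hi)=1, max(lo)=32)
Step 3: insert 14 -> lo=[14, 32] hi=[37] -> (len(lo)=2, len(hi)=1, max(lo)=32)
Step 4: insert 24 -> lo=[14, 24] hi=[32, 37] -> (len(lo)=2, len(hi)=2, max(lo)=24)
Step 5: insert 8 -> lo=[8, 14, 24] hi=[32, 37] -> (len(lo)=3, len(hi)=2, max(lo)=24)

Answer: (1,0,32) (1,1,32) (2,1,32) (2,2,24) (3,2,24)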